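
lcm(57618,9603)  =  57618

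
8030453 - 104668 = 7925785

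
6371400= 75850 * 84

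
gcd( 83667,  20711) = 1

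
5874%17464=5874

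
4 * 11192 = 44768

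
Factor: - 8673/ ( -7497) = 3^(-1)*17^( - 1)*59^1  =  59/51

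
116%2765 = 116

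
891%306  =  279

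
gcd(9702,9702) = 9702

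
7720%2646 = 2428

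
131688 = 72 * 1829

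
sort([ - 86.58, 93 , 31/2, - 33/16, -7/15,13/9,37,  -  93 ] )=[ - 93, - 86.58,-33/16, - 7/15,13/9,31/2,37, 93 ]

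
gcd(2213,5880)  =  1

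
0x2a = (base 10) 42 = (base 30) 1C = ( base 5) 132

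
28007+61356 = 89363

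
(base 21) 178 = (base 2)1001010100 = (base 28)l8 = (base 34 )HI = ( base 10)596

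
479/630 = 479/630= 0.76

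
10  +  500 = 510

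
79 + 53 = 132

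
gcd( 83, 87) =1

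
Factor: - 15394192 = -2^4*11^1*47^1*1861^1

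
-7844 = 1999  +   - 9843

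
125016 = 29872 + 95144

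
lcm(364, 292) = 26572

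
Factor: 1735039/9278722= 2^(  -  1 )* 31^1*97^1*577^1*4639361^(  -  1)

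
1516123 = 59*25697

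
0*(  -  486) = 0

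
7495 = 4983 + 2512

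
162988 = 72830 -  - 90158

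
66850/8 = 33425/4 = 8356.25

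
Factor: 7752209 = 19^1 * 408011^1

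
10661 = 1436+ 9225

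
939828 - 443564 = 496264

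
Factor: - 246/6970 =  - 3/85= - 3^1*5^ ( - 1 )*17^(  -  1) 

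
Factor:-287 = - 7^1*41^1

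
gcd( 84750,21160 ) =10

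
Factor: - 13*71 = -923 = - 13^1*71^1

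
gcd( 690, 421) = 1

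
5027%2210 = 607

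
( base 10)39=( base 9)43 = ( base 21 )1i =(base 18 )23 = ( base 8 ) 47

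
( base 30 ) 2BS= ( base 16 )86E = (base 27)2pp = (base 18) 6BG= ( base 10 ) 2158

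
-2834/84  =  -34 + 11/42 = - 33.74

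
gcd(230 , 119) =1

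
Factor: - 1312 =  - 2^5*41^1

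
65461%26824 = 11813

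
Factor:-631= - 631^1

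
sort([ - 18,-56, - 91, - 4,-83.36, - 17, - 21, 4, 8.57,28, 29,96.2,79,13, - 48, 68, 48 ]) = [-91, - 83.36,-56, - 48,-21, - 18, - 17, - 4, 4,  8.57, 13,28,29, 48, 68, 79, 96.2]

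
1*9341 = 9341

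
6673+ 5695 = 12368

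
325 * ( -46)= - 14950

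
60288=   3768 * 16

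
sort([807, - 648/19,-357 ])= [ - 357, - 648/19,807]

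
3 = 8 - 5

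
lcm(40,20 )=40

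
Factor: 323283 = 3^1*107761^1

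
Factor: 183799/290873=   539/853 =7^2 * 11^1*853^( - 1)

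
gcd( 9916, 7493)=1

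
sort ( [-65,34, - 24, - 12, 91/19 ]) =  [ - 65,-24, - 12, 91/19, 34 ] 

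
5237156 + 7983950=13221106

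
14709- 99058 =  -84349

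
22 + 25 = 47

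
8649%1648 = 409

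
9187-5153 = 4034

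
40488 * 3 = 121464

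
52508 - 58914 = -6406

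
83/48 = 1  +  35/48 = 1.73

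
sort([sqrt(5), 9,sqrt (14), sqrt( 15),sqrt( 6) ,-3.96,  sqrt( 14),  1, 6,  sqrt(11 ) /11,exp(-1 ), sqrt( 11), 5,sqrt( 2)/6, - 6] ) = [-6 , - 3.96,sqrt( 2 )/6,  sqrt( 11 ) /11, exp( -1 ), 1,sqrt( 5),  sqrt( 6),  sqrt( 11),sqrt ( 14 ), sqrt( 14 ),  sqrt(15),  5, 6,9]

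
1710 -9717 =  - 8007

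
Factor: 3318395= 5^1*31^1*79^1* 271^1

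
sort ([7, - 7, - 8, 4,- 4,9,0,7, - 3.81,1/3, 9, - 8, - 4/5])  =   [ - 8, - 8, - 7, - 4, - 3.81, - 4/5, 0,1/3,4, 7,7, 9,9]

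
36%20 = 16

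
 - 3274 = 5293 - 8567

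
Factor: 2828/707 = 4 = 2^2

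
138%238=138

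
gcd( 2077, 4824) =67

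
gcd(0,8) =8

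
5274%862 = 102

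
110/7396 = 55/3698 = 0.01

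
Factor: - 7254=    - 2^1*3^2*13^1*31^1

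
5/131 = 5/131=0.04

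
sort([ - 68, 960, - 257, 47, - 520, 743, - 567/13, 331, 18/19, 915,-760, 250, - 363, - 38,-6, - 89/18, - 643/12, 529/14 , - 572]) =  [-760, - 572,-520, - 363, - 257, - 68, - 643/12, - 567/13, - 38, - 6, - 89/18, 18/19,529/14, 47,  250  ,  331, 743 , 915 , 960]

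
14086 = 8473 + 5613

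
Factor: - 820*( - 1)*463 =2^2*5^1*41^1*463^1=379660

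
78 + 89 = 167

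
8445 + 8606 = 17051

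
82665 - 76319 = 6346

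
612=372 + 240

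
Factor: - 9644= -2^2*2411^1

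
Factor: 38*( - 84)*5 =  -15960 = -2^3* 3^1*5^1*7^1*19^1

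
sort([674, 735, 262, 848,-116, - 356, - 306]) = [ - 356,-306,-116,  262, 674, 735,848 ] 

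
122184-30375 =91809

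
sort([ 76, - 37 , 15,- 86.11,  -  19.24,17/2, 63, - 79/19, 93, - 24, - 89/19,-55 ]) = [-86.11, - 55, - 37, - 24,-19.24, - 89/19, - 79/19,17/2, 15, 63,76, 93]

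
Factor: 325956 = 2^2* 3^1*23^1*1181^1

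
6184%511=52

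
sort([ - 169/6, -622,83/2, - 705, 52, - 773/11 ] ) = [ - 705, - 622 , - 773/11, - 169/6,83/2, 52]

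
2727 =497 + 2230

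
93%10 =3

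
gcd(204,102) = 102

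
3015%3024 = 3015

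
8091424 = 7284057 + 807367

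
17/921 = 17/921 = 0.02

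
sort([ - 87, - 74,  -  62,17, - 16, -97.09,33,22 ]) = [ - 97.09,-87,  -  74, - 62,-16,  17, 22,33 ] 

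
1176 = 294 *4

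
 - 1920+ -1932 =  - 3852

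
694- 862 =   -  168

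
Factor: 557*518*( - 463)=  - 133587538 = - 2^1*7^1*37^1*463^1*557^1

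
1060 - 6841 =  - 5781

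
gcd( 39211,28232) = 1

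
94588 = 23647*4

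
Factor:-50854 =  - 2^1*47^1*541^1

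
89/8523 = 89/8523 = 0.01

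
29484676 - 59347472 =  - 29862796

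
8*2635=21080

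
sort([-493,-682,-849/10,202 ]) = [ -682, - 493,-849/10,202 ]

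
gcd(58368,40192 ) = 256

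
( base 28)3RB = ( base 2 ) 110000101111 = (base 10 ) 3119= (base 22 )69h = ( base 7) 12044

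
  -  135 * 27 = - 3645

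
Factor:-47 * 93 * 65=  - 3^1*5^1*13^1*31^1 * 47^1 = -284115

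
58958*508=29950664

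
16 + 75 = 91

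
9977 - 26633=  - 16656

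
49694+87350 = 137044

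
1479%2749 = 1479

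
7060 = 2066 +4994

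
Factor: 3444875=5^3*7^1*31^1*127^1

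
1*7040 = 7040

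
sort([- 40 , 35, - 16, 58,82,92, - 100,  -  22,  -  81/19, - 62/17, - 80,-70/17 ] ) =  [ - 100,  -  80, - 40,  -  22, - 16, - 81/19, - 70/17, - 62/17, 35,58,82, 92 ] 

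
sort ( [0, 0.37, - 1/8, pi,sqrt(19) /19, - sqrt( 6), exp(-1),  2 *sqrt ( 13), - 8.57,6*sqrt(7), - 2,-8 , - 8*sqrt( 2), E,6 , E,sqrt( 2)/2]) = [  -  8*sqrt( 2),  -  8.57, - 8, - sqrt( 6 ), - 2, - 1/8,0, sqrt( 19 )/19, exp ( - 1 ), 0.37,sqrt( 2)/2,E, E, pi,6 , 2*sqrt ( 13) , 6*sqrt( 7)]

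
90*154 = 13860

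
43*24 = 1032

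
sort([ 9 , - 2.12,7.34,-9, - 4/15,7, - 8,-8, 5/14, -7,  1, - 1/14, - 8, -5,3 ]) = [-9, - 8, - 8,-8 ,-7 , - 5, - 2.12, - 4/15, - 1/14,5/14 , 1,  3  ,  7,  7.34,  9]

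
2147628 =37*58044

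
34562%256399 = 34562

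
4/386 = 2/193 = 0.01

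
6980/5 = 1396 = 1396.00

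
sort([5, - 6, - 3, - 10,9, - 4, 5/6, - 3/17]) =[  -  10, - 6,  -  4,-3, - 3/17 , 5/6,5, 9 ]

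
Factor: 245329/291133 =707/839 = 7^1*101^1*839^( - 1 ) 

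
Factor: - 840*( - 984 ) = 2^6*3^2*5^1*7^1*41^1 = 826560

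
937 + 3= 940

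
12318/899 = 12318/899=13.70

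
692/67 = 692/67   =  10.33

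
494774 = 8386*59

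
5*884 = 4420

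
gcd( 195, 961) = 1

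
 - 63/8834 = - 9/1262 = - 0.01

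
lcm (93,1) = 93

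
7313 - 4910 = 2403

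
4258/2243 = 4258/2243 = 1.90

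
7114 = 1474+5640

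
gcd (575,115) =115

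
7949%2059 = 1772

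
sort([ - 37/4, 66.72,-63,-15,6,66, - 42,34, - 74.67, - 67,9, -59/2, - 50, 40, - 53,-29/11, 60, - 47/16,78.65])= [ - 74.67, - 67, - 63,-53, - 50, - 42, - 59/2, - 15 ,  -  37/4, - 47/16, - 29/11, 6,  9,34,40,60 , 66,66.72, 78.65]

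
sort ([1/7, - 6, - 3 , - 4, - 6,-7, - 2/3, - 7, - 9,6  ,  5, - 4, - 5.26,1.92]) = [ - 9, - 7, - 7, - 6,  -  6, - 5.26, - 4, - 4, - 3, - 2/3, 1/7, 1.92,5,6]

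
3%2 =1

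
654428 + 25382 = 679810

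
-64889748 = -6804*9537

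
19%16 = 3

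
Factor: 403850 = 2^1 * 5^2*41^1 * 197^1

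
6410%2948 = 514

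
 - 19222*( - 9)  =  172998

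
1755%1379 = 376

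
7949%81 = 11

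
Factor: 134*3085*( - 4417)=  - 2^1*5^1*7^1*67^1 * 617^1*631^1 = - 1825943630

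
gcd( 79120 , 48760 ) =920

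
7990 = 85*94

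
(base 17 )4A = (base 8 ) 116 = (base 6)210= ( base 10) 78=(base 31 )2G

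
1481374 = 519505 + 961869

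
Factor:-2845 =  - 5^1*569^1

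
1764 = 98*18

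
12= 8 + 4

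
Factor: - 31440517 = - 23^1*1366979^1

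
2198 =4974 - 2776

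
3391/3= 1130+1/3 = 1130.33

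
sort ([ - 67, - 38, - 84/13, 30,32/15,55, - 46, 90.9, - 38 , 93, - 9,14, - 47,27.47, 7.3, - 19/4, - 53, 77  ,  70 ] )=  [ - 67, - 53, - 47, -46, - 38,  -  38 , - 9, - 84/13 , - 19/4, 32/15,7.3,14, 27.47,30 , 55,70, 77,90.9, 93 ] 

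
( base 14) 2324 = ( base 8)13734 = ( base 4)1133130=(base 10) 6108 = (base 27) 8a6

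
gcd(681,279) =3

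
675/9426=225/3142 = 0.07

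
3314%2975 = 339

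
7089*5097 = 36132633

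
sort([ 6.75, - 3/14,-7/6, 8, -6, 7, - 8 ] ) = [ - 8, - 6, - 7/6, - 3/14, 6.75, 7, 8] 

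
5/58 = 5/58 = 0.09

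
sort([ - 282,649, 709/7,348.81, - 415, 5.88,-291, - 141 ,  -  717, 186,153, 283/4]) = [-717,-415,-291,-282,-141, 5.88, 283/4,709/7,153,186 , 348.81,  649 ]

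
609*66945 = 40769505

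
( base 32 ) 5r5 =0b1011101100101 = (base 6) 43421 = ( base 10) 5989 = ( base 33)5gg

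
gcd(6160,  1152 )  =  16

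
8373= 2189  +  6184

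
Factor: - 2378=-2^1*29^1 * 41^1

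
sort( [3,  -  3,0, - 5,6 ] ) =[ - 5, - 3, 0,3, 6 ] 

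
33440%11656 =10128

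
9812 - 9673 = 139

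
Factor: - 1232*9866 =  - 2^5 * 7^1  *11^1*4933^1=- 12154912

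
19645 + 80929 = 100574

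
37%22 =15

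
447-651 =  - 204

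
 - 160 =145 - 305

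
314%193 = 121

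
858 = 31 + 827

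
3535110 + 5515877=9050987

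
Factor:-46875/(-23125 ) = 75/37= 3^1*5^2*37^( - 1)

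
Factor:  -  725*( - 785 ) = 569125  =  5^3 * 29^1*157^1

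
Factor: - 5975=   -5^2*239^1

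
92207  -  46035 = 46172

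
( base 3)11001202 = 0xB93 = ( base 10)2963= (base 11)2254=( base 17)A45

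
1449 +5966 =7415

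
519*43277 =22460763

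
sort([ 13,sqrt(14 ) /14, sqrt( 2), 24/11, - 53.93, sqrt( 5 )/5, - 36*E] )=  [ - 36 * E, - 53.93,  sqrt( 14)/14, sqrt( 5)/5,sqrt( 2 ),24/11,13 ]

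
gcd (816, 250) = 2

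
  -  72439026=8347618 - 80786644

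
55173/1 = 55173 = 55173.00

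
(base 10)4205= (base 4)1001231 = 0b1000001101101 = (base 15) 13a5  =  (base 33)3se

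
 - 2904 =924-3828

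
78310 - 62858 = 15452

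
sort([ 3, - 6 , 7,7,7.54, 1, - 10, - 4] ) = [ - 10, - 6, - 4,1,  3, 7, 7, 7.54 ]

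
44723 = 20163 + 24560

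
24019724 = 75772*317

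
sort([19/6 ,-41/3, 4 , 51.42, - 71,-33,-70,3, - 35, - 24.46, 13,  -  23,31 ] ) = [  -  71, - 70, - 35, - 33, - 24.46,  -  23, - 41/3 , 3 , 19/6, 4 , 13,31,51.42] 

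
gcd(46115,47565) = 5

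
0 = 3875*0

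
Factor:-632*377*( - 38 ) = 2^4*13^1*19^1*29^1 * 79^1 = 9054032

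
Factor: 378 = 2^1*3^3 * 7^1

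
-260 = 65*( - 4)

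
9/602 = 9/602 = 0.01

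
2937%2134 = 803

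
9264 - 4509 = 4755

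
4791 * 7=33537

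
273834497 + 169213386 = 443047883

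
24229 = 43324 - 19095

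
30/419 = 30/419 = 0.07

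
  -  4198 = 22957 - 27155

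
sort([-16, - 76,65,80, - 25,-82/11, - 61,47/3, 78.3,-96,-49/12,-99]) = [ - 99, - 96,-76,-61,- 25, -16,-82/11,- 49/12, 47/3, 65,78.3, 80] 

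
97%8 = 1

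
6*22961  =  137766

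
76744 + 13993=90737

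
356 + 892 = 1248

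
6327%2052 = 171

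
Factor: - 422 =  - 2^1 * 211^1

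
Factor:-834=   -  2^1*3^1*139^1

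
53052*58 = 3077016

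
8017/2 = 4008+1/2 = 4008.50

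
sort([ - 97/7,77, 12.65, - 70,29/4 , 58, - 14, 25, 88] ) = [ - 70,  -  14, -97/7,  29/4 , 12.65, 25,58,77, 88]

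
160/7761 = 160/7761  =  0.02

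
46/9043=46/9043=0.01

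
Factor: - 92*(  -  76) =2^4*19^1*23^1 = 6992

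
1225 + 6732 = 7957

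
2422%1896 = 526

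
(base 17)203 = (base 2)1001000101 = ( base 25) N6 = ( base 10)581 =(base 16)245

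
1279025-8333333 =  - 7054308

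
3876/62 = 1938/31 = 62.52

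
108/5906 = 54/2953=0.02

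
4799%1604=1591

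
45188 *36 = 1626768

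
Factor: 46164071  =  541^1*85331^1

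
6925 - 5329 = 1596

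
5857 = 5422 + 435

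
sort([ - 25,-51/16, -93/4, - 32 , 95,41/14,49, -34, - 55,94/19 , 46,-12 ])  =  [  -  55, - 34, - 32 ,-25,-93/4,-12,-51/16,41/14,94/19,46,49,95] 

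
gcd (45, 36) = 9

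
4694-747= 3947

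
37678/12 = 3139 +5/6 = 3139.83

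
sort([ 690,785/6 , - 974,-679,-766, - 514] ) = [ - 974, - 766, - 679,-514,785/6,690] 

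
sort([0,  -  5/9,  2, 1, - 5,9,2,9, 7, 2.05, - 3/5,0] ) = [ - 5, - 3/5, - 5/9,0  ,  0,1,2,2,2.05, 7,9,9] 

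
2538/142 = 1269/71=17.87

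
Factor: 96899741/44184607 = 43^(-1 )*53^1*79^1*23143^1*1027549^( - 1)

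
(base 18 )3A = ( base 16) 40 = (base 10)64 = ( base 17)3d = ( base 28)28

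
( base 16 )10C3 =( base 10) 4291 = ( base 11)3251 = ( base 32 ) 463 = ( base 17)EE7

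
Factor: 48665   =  5^1 * 9733^1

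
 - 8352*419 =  - 3499488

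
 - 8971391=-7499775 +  - 1471616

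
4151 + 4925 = 9076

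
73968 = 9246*8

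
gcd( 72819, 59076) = 27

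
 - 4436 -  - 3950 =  - 486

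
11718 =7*1674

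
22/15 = 22/15  =  1.47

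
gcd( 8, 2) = 2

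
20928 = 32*654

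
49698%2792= 2234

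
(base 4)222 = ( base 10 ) 42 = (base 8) 52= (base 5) 132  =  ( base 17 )28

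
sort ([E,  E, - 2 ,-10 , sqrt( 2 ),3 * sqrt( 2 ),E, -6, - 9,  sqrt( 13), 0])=[ -10, - 9, - 6, - 2,0,sqrt( 2), E,E,E,sqrt(13),3 * sqrt( 2 )]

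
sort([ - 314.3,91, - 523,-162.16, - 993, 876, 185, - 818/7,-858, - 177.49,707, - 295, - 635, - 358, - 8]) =[ - 993, - 858, - 635, - 523, - 358,-314.3 , - 295, - 177.49,-162.16,-818/7, - 8, 91, 185, 707, 876] 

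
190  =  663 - 473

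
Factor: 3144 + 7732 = 10876  =  2^2*2719^1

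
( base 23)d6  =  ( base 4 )10301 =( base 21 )eb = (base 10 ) 305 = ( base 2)100110001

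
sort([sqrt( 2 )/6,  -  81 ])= [- 81,sqrt( 2 ) /6]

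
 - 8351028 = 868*( - 9621)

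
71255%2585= 1460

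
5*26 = 130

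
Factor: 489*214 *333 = 2^1*3^3*37^1*107^1*163^1  =  34847118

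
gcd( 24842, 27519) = 1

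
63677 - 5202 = 58475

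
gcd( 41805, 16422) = 3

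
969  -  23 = 946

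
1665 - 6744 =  - 5079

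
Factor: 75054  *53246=3996325284 = 2^2*3^1*7^1*79^1 *337^1*1787^1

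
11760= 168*70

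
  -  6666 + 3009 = -3657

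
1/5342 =1/5342  =  0.00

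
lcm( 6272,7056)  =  56448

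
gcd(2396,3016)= 4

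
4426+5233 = 9659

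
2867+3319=6186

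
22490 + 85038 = 107528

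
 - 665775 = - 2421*275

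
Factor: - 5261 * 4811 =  - 25310671 = - 17^1*283^1*5261^1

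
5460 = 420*13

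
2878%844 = 346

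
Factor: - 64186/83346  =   - 67/87=- 3^( - 1 )*29^ (  -  1 )*67^1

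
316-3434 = - 3118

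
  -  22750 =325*(-70 )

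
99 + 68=167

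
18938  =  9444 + 9494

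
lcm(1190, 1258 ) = 44030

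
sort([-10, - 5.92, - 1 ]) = [ - 10 , - 5.92,-1] 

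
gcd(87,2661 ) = 3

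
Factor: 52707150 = 2^1*  3^2*5^2*117127^1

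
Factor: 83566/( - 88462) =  - 41783/44231 = -7^1*11^ ( - 1)*47^1 * 127^1*4021^( -1)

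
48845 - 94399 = - 45554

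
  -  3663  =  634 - 4297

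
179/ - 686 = -1+507/686 = -  0.26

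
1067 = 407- -660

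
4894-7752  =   - 2858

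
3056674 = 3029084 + 27590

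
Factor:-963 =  - 3^2*107^1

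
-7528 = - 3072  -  4456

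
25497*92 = 2345724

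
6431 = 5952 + 479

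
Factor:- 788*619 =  - 2^2*197^1 * 619^1  =  - 487772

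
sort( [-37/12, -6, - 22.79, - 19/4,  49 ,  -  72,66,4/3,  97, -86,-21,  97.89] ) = [ - 86, - 72 , - 22.79,-21,- 6, - 19/4, - 37/12,  4/3, 49,  66,97, 97.89]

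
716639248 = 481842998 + 234796250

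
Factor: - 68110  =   - 2^1*5^1*7^2*139^1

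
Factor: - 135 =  - 3^3* 5^1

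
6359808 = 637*9984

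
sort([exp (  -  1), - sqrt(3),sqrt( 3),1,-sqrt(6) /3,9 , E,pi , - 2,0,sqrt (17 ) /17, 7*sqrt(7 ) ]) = [ - 2,  -  sqrt( 3 ),-sqrt( 6) /3,0,sqrt( 17) /17, exp( - 1),1,sqrt (3 ),E,pi, 9,7*sqrt(7) ] 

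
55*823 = 45265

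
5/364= 5/364 = 0.01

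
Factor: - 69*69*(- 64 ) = 304704   =  2^6 * 3^2 * 23^2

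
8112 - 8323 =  - 211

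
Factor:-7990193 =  - 59^1*135427^1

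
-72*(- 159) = 11448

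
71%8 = 7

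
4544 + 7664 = 12208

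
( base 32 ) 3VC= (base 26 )60k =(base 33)3OH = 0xFEC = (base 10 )4076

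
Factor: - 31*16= - 2^4*31^1 = - 496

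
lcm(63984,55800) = 4798800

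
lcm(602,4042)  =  28294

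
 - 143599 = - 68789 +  - 74810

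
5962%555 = 412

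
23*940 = 21620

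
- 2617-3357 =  - 5974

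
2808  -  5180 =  - 2372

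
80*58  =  4640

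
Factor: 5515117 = 31^1*177907^1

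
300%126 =48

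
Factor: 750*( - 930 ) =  - 2^2*3^2 * 5^4 * 31^1 = - 697500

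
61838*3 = 185514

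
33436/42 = 796 + 2/21 =796.10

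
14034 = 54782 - 40748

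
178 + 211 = 389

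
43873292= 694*63218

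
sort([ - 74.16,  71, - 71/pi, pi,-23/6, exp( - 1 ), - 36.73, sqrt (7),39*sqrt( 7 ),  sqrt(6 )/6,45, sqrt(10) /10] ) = [-74.16, - 36.73, - 71/pi, - 23/6, sqrt(10)/10,exp ( - 1), sqrt(6)/6, sqrt(7), pi, 45,71,39*sqrt(7)]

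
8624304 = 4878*1768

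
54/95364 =1/1766 = 0.00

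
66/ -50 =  - 33/25 = -1.32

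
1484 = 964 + 520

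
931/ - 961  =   - 931/961 = -0.97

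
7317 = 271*27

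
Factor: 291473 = 7^1*13^1* 3203^1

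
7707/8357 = 7707/8357 = 0.92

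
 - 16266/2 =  - 8133 = -8133.00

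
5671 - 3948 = 1723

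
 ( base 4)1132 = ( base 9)114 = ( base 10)94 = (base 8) 136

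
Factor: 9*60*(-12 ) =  -2^4* 3^4 * 5^1 = -6480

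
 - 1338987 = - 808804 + -530183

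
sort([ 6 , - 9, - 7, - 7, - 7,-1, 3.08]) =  [ - 9,-7,-7, - 7, - 1,3.08, 6 ]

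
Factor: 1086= 2^1 * 3^1*181^1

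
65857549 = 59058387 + 6799162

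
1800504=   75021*24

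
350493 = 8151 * 43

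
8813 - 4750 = 4063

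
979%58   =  51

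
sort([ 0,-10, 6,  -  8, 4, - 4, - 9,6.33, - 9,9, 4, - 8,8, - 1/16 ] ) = [ - 10, - 9, - 9, - 8, - 8, - 4,-1/16,0,  4, 4, 6 , 6.33, 8,9 ]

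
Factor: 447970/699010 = 44797/69901  =  13^( - 1 )*19^ ( - 1)*283^(-1 ) * 44797^1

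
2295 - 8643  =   - 6348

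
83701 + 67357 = 151058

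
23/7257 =23/7257 = 0.00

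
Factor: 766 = 2^1*383^1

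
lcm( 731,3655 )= 3655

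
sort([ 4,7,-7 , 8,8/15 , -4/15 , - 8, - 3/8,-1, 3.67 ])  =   [ - 8, - 7,- 1, - 3/8, - 4/15, 8/15,3.67  ,  4, 7,8 ] 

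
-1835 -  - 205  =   - 1630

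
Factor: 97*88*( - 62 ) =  - 529232 = -2^4*  11^1* 31^1*97^1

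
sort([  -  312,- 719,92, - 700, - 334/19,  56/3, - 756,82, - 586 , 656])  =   [-756,  -  719,- 700, -586, - 312, - 334/19,  56/3, 82,92, 656]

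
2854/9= 2854/9 = 317.11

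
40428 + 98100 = 138528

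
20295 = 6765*3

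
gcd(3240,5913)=81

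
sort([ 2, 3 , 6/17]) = [ 6/17, 2,3]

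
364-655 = - 291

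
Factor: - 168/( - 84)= 2^1=2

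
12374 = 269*46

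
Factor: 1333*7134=2^1 *3^1  *29^1*31^1*41^1*43^1 = 9509622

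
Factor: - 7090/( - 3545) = 2^1 = 2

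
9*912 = 8208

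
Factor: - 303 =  - 3^1*101^1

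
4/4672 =1/1168 = 0.00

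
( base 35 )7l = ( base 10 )266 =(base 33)82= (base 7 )530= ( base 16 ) 10a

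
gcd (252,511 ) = 7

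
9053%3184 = 2685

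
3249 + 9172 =12421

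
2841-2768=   73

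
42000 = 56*750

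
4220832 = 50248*84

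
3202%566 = 372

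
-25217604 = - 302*83502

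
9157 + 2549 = 11706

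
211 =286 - 75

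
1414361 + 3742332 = 5156693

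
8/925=8/925 = 0.01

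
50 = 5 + 45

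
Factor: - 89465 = - 5^1*29^1*617^1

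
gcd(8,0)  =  8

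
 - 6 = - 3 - 3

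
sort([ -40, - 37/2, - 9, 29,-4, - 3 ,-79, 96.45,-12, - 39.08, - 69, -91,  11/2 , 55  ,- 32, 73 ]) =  [-91, - 79, - 69,-40, - 39.08, - 32,-37/2, - 12,- 9 , - 4,  -  3,11/2,29, 55, 73,96.45 ] 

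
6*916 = 5496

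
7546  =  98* 77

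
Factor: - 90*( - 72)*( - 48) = - 311040 = - 2^8 * 3^5* 5^1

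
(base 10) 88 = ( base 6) 224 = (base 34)2k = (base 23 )3J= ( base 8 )130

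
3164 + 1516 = 4680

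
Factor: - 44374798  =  -2^1*13^1 * 1049^1 *1627^1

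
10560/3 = 3520 = 3520.00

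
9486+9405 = 18891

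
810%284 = 242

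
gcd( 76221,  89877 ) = 3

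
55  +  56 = 111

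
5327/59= 90 + 17/59 =90.29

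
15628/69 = 15628/69 = 226.49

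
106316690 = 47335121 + 58981569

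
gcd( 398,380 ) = 2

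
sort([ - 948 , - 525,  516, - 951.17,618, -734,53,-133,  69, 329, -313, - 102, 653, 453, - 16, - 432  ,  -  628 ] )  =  [ - 951.17 , - 948, - 734, - 628, - 525, - 432, - 313, - 133, - 102 , - 16,53, 69 , 329,453 , 516 , 618, 653] 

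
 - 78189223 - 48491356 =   -  126680579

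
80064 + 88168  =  168232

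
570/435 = 38/29 = 1.31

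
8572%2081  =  248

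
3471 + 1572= 5043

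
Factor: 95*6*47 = 2^1*3^1*5^1*19^1*47^1 = 26790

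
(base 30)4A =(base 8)202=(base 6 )334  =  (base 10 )130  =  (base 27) 4M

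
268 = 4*67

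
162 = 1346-1184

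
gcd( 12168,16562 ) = 338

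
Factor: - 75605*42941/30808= -2^( - 3)*5^1*23^1*1867^1*3851^( -1)*15121^1= - 3246554305/30808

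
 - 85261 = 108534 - 193795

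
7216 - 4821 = 2395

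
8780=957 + 7823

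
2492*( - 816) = - 2033472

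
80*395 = 31600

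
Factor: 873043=873043^1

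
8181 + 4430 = 12611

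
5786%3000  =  2786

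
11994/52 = 5997/26 = 230.65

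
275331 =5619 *49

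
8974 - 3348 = 5626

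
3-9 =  - 6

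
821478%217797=168087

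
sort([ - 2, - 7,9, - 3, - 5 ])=[ - 7, - 5, - 3,-2,9 ]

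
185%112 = 73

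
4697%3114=1583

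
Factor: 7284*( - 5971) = -43492764 = -2^2 * 3^1*7^1*607^1 *853^1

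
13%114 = 13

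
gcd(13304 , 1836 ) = 4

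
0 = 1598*0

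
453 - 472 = -19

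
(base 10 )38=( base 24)1E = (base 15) 28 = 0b100110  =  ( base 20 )1i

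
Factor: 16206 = 2^1*3^1*37^1*73^1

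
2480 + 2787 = 5267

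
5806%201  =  178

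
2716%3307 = 2716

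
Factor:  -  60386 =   -  2^1 * 109^1*277^1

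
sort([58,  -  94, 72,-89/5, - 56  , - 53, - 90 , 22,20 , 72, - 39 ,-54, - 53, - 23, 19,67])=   [ -94,-90, - 56, - 54, - 53, - 53,- 39 , - 23, - 89/5,19,  20,  22,  58,67, 72,72] 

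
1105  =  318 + 787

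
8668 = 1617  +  7051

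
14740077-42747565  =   - 28007488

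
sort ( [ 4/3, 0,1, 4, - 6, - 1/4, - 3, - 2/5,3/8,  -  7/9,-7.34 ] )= [ - 7.34,  -  6,- 3,-7/9,-2/5,-1/4,0,3/8,  1,4/3,4 ]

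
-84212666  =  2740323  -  86952989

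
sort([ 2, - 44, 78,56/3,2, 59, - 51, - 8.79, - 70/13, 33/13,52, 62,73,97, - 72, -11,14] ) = [  -  72, - 51, - 44, - 11, - 8.79, - 70/13, 2,  2,33/13, 14,56/3, 52, 59,62, 73, 78,97]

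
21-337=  - 316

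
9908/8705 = 9908/8705 = 1.14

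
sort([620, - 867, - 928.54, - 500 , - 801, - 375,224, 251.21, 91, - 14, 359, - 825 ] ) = [ - 928.54, - 867,- 825, - 801, -500, - 375,  -  14, 91, 224,251.21, 359, 620 ]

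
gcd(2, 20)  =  2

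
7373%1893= 1694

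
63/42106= 63/42106 = 0.00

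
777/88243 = 777/88243 = 0.01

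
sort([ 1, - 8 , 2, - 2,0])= [ - 8, -2,0,1,2]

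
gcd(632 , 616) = 8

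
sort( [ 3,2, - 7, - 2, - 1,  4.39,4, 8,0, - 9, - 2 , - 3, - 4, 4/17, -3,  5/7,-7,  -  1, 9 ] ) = [ - 9,  -  7, - 7, - 4, - 3, - 3, - 2,-2 , - 1, - 1, 0,4/17,  5/7, 2 , 3,4,4.39 , 8,  9]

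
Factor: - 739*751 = - 739^1*751^1  =  - 554989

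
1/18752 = 1/18752  =  0.00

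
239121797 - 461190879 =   -  222069082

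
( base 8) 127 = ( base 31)2P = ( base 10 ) 87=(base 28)33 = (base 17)52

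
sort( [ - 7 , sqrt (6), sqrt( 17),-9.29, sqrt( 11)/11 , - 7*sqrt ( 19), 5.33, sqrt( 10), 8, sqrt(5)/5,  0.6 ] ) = [ - 7*sqrt(19 ), - 9.29, - 7, sqrt(11) /11, sqrt(5)/5,0.6, sqrt(6 ),sqrt (10), sqrt( 17), 5.33, 8 ] 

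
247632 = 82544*3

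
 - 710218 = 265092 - 975310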